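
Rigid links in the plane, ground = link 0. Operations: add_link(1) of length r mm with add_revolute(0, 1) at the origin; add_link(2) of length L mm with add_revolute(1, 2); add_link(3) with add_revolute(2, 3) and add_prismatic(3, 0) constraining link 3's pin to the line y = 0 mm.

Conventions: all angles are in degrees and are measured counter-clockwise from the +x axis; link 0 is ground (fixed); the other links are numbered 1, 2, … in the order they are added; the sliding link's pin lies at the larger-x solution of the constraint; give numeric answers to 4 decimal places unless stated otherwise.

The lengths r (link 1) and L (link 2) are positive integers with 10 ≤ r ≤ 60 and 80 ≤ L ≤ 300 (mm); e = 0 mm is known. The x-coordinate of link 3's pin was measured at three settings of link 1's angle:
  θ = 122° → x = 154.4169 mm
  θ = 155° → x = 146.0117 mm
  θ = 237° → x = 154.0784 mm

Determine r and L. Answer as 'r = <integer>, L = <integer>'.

constraint per measurement: (x − r cos θ)² + (r sin θ − e)² = L²
subtracting the θ₁ and θ₂ equations cancels the r² and L² terms:
r = (x₁² − x₂²) / (2[(x₁cos θ₁ + e sin θ₁) − (x₂cos θ₂ + e sin θ₂)]) = 25.0001 → r = 25
L² = (x₁ − r cos θ₁)² + (r sin θ₁ − e)² = 28561.0035 → L = 169.0000 → L = 169
check at θ₃=237°: x = 154.0784 (printed 154.0784) ✓

r = 25, L = 169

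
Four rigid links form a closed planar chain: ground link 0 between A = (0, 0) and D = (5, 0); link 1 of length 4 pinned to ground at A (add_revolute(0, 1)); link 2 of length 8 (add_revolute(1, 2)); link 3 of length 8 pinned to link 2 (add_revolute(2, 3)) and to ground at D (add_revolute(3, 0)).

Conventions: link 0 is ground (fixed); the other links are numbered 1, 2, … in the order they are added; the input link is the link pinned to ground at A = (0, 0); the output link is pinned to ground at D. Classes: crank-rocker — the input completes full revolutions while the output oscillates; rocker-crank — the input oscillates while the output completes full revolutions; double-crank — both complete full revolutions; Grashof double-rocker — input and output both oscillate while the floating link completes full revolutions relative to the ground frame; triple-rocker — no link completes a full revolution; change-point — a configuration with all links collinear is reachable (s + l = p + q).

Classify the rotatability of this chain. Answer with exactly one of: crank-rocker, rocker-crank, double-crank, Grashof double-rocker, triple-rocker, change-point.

lengths: ground=5, input=4, coupler=8, output=8
sorted: s=4 (shortest), l=8 (longest), p+q=13
s + l = 12 vs p + q = 13
s + l < p + q (Grashof) with shortest = input link → crank-rocker

crank-rocker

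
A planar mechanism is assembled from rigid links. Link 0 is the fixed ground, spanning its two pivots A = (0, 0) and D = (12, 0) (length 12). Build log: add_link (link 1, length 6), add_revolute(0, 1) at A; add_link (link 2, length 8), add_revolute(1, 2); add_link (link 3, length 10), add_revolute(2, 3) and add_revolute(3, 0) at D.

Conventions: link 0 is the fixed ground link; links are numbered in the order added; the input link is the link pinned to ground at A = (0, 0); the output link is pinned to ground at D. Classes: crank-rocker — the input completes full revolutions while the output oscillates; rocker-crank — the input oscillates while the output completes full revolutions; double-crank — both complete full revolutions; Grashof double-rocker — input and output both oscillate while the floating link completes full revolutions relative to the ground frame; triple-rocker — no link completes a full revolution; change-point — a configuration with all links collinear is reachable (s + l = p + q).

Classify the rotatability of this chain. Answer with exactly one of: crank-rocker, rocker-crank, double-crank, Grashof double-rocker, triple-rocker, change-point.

lengths: ground=12, input=6, coupler=8, output=10
sorted: s=6 (shortest), l=12 (longest), p+q=18
s + l = 18 vs p + q = 18
s + l = p + q → change-point (collinear configuration reachable)

change-point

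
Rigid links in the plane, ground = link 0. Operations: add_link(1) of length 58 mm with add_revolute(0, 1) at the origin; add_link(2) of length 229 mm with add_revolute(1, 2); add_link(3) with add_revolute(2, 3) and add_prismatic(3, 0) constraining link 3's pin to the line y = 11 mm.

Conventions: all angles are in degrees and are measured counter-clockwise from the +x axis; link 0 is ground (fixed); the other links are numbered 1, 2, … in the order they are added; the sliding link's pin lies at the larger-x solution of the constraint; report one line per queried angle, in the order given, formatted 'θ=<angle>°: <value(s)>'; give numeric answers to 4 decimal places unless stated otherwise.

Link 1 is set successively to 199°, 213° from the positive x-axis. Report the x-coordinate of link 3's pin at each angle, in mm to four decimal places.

geometry: r = 58 mm, L = 229 mm, e = 11 mm
θ=199°: crank pin P = (r cos θ, r sin θ) = (-54.840077, -18.882953)
θ=199°: h = r sin θ − e = -18.882953 − 11 = -29.882953
θ=199°: x = r cos θ + √(L² − h²) = -54.840077 + 227.041866 = 172.201789
θ=213°: crank pin P = (r cos θ, r sin θ) = (-48.642893, -31.589064)
θ=213°: h = r sin θ − e = -31.589064 − 11 = -42.589064
θ=213°: x = r cos θ + √(L² − h²) = -48.642893 + 225.004826 = 176.361933

θ=199°: 172.2018
θ=213°: 176.3619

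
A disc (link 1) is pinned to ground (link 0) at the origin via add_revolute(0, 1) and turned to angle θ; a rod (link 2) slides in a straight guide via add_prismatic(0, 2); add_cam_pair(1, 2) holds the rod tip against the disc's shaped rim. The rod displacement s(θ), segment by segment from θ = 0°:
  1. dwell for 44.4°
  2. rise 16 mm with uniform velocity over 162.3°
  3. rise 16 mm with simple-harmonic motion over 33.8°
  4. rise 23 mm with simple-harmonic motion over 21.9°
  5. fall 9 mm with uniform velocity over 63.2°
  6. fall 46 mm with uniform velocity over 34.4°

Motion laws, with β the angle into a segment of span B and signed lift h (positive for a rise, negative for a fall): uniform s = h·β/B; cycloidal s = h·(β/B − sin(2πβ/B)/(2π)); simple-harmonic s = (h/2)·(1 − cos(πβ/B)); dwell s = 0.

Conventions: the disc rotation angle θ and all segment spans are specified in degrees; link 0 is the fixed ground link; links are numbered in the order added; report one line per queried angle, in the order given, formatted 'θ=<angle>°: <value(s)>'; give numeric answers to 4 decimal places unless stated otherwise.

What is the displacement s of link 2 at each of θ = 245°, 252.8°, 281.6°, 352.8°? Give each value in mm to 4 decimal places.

segment 1 (0° to 44.4°, dwell): s unchanged at 0.0000
segment 2 (44.4° to 206.7°, uniform, h = 16) is passed completely: s = 0.0000 + (16) = 16.0000
segment 3 (206.7° to 240.5°, simple-harmonic, h = 16) is passed completely: s = 16.0000 + (16) = 32.0000
θ = 245° falls in segment 4 (240.5° to 262.4°, simple-harmonic, h = 23): β = 245 − 240.5 = 4.5°, B = 21.9°; Δs = 23/2·(1 − cos(π·0.2055)) = 2.3140; s = 32.0000 + 2.3140 = 34.3140
θ = 252.8° falls in segment 4 (240.5° to 262.4°, simple-harmonic, h = 23): β = 252.8 − 240.5 = 12.3°, B = 21.9°; Δs = 23/2·(1 − cos(π·0.5616)) = 13.7132; s = 32.0000 + 13.7132 = 45.7132
segment 4 (240.5° to 262.4°, simple-harmonic, h = 23) is passed completely: s = 32.0000 + (23) = 55.0000
θ = 281.6° falls in segment 5 (262.4° to 325.6°, uniform, h = -9): β = 281.6 − 262.4 = 19.2°, B = 63.2°; Δs = -9·19.2/63.2 = -2.7342; s = 55.0000 − 2.7342 = 52.2658
segment 5 (262.4° to 325.6°, uniform, h = -9) is passed completely: s = 55.0000 + (-9) = 46.0000
θ = 352.8° falls in segment 6 (325.6° to 360°, uniform, h = -46): β = 352.8 − 325.6 = 27.2°, B = 34.4°; Δs = -46·27.2/34.4 = -36.3721; s = 46.0000 − 36.3721 = 9.6279

θ=245°: 34.3140
θ=252.8°: 45.7132
θ=281.6°: 52.2658
θ=352.8°: 9.6279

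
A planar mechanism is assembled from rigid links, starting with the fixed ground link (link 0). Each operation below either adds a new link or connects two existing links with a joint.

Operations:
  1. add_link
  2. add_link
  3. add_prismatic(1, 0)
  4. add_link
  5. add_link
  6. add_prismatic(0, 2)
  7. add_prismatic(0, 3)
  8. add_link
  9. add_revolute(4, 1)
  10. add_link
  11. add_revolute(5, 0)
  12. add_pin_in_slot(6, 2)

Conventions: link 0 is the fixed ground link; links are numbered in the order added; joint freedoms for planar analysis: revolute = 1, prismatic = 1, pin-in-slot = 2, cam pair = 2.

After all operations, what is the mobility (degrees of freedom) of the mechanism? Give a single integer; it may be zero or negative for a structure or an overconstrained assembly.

link 0 = ground. State L|J1|J2 = 1|0|0
+link1  2|0|0
+link2  3|0|0
P(1,0) f=1→J1  3|1|0
+link3  4|1|0
+link4  5|1|0
P(0,2) f=1→J1  5|2|0
P(0,3) f=1→J1  5|3|0
+link5  6|3|0
R(4,1) f=1→J1  6|4|0
+link6  7|4|0
R(5,0) f=1→J1  7|5|0
PS(6,2) f=2→J2  7|5|1
M = 3(7−1)−2·5−1 = 18−10−1 = 7

M = 7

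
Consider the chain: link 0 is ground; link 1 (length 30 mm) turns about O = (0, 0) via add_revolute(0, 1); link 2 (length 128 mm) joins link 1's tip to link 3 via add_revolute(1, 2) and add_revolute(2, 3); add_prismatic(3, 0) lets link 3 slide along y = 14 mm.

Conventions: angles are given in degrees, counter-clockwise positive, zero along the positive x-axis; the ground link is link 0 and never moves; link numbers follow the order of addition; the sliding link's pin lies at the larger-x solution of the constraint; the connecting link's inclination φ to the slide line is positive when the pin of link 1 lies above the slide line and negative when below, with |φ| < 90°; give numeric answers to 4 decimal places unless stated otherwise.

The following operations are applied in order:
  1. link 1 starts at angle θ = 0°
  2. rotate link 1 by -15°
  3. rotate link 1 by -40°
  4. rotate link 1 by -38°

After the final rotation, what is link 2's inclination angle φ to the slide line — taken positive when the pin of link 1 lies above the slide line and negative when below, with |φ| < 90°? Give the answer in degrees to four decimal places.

geometry: r = 30 mm, L = 128 mm, e = 14 mm; θ starts at 0°
rotate link 1 by -15°: θ ← 0° -15° = -15°
rotate link 1 by -40°: θ ← -15° -40° = -55°
rotate link 1 by -38°: θ ← -55° -38° = -93°
h = r sin θ − e = -29.958886 − 14 = -43.958886
sin φ = h / L = -43.958886 / 128 = -0.34342880
φ = arcsin(-0.34342880) = -20.085913°

-20.0859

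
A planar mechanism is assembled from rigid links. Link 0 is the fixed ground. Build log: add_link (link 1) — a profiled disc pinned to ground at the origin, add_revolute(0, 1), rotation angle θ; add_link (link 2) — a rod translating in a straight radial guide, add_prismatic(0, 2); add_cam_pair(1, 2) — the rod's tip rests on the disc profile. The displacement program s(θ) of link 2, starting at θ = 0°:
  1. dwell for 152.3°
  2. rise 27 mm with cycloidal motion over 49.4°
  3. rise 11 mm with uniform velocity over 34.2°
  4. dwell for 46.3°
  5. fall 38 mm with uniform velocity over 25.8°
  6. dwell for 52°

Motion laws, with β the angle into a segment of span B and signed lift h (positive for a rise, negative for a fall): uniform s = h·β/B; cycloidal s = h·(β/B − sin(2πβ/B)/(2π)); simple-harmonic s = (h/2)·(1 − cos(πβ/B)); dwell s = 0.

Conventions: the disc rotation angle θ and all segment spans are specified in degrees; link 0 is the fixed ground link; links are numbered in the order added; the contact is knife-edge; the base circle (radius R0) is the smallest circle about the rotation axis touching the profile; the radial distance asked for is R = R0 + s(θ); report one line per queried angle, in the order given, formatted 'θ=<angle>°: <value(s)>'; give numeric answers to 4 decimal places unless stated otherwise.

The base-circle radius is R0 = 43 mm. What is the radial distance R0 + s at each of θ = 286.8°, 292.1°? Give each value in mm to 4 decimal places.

seg 1 [0°–152.3°] dwell: s stays 0.0000
seg 2 [152.3°–201.7°] cycloidal, h=27: full span → s += 27 → s = 27.0000
seg 3 [201.7°–235.9°] uniform, h=11: full span → s += 11 → s = 38.0000
seg 4 [235.9°–282.2°] dwell: s stays 38.0000
seg 5 [282.2°–308°] uniform, h=-38: θ=286.8° here. β=4.6, B=25.8. -38·4.6/25.8 = -6.7752 → s = 31.2248
seg 5 [282.2°–308°] uniform, h=-38: θ=292.1° here. β=9.9, B=25.8. -38·9.9/25.8 = -14.5814 → s = 23.4186
θ=286.8°: R = R0 + s = 43 + 31.2248 = 74.2248
θ=292.1°: R = R0 + s = 43 + 23.4186 = 66.4186

θ=286.8°: 74.2248
θ=292.1°: 66.4186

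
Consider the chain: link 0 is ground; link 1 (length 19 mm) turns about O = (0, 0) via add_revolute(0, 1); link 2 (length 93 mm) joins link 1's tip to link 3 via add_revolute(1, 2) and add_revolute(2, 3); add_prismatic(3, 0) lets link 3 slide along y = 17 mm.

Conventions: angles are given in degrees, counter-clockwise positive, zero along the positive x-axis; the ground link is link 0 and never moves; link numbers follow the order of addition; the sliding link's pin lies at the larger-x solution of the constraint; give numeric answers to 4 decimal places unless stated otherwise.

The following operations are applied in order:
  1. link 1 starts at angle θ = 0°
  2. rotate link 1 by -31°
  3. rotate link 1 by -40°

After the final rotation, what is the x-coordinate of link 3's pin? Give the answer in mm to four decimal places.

geometry: r = 19 mm, L = 93 mm, e = 17 mm; θ starts at 0°
rotate link 1 by -31°: θ ← 0° -31° = -31°
rotate link 1 by -40°: θ ← -31° -40° = -71°
crank pin P = (r cos θ, r sin θ) = (6.185795, -17.964853)
h = r sin θ − e = -17.964853 − 17 = -34.964853
x = r cos θ + √(L² − h²) = 6.185795 + 86.176906 = 92.362701

92.3627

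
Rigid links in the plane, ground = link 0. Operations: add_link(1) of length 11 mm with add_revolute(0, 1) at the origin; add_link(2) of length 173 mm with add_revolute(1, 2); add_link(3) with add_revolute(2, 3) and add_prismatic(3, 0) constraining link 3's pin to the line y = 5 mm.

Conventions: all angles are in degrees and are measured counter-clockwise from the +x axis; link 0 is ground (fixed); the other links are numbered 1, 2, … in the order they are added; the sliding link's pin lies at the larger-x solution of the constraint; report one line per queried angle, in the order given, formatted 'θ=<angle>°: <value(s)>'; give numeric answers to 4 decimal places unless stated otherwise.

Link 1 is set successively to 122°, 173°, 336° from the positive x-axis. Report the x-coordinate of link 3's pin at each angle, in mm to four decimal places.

geometry: r = 11 mm, L = 173 mm, e = 5 mm
θ=122°: crank pin P = (r cos θ, r sin θ) = (-5.829112, 9.328529)
θ=122°: h = r sin θ − e = 9.328529 − 5 = 4.328529
θ=122°: x = r cos θ + √(L² − h²) = -5.829112 + 172.945841 = 167.116729
θ=173°: crank pin P = (r cos θ, r sin θ) = (-10.918008, 1.340563)
θ=173°: h = r sin θ − e = 1.340563 − 5 = -3.659437
θ=173°: x = r cos θ + √(L² − h²) = -10.918008 + 172.961292 = 162.043284
θ=336°: crank pin P = (r cos θ, r sin θ) = (10.049000, -4.474103)
θ=336°: h = r sin θ − e = -4.474103 − 5 = -9.474103
θ=336°: x = r cos θ + √(L² − h²) = 10.049000 + 172.740387 = 182.789387

θ=122°: 167.1167
θ=173°: 162.0433
θ=336°: 182.7894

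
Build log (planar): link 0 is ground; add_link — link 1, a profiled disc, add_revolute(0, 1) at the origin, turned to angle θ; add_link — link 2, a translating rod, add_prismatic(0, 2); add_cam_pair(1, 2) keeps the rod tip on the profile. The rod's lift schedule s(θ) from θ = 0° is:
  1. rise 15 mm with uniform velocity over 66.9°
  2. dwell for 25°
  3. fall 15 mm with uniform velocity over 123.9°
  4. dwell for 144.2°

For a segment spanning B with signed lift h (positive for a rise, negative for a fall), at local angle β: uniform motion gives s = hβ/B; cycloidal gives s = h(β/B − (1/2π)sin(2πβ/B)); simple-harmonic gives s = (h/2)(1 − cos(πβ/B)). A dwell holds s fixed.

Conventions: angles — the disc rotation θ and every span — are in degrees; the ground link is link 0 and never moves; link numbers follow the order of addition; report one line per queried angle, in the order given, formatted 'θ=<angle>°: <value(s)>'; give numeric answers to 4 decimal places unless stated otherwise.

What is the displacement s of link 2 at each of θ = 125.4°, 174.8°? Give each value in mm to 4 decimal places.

seg 1 [0°–66.9°] uniform, h=15: full span → s += 15 → s = 15.0000
seg 2 [66.9°–91.9°] dwell: s stays 15.0000
seg 3 [91.9°–215.8°] uniform, h=-15: θ=125.4° here. β=33.5, B=123.9. -15·33.5/123.9 = -4.0557 → s = 10.9443
seg 3 [91.9°–215.8°] uniform, h=-15: θ=174.8° here. β=82.9, B=123.9. -15·82.9/123.9 = -10.0363 → s = 4.9637

θ=125.4°: 10.9443
θ=174.8°: 4.9637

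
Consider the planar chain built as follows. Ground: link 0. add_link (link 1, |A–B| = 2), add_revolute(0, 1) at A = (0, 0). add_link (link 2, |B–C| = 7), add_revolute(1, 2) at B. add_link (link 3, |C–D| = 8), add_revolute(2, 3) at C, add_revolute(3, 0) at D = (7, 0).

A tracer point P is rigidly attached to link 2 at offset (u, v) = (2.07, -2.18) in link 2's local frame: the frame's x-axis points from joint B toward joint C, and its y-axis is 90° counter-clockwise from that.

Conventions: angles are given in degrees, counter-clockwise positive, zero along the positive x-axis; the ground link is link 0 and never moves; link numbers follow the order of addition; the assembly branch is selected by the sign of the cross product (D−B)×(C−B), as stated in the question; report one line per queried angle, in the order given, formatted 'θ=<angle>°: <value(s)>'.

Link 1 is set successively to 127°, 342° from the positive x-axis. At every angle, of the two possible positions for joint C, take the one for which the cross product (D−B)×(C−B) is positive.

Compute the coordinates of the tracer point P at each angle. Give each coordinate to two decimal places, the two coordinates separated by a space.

A=(0,0), D=(7.00,0)
θ=127°: B = A + 2.00·(cos127°, sin127°) = (-1.2036, 1.5973)
θ=127°: |BD| = 8.3577
θ=127°: circle(B,7.00) ∩ circle(D,8.00): a=3.2815, h=6.1832
θ=127°:   candidates: C₊=(3.1990,7.0394) cross=51.677; C₋=(0.8356,-5.0991) cross=-51.677
θ=127°:   branch + wants cross > 0 → take C=(3.1990,7.0394) (cross=51.677)
θ=127°: ex = (C−B)/|BC| = (0.6290,0.7774); ey = (-0.7774,0.6290)
θ=127°: P = B + 2.07·ex + -2.18·ey = (1.7931,1.8355)
θ=342°: B = A + 2.00·(cos342°, sin342°) = (1.9021, -0.6180)
θ=342°: |BD| = 5.1352
θ=342°: circle(B,7.00) ∩ circle(D,8.00): a=1.1071, h=6.9119
θ=342°:   candidates: C₊=(2.1693,6.3769) cross=35.494; C₋=(3.8330,-7.3464) cross=-35.494
θ=342°:   branch + wants cross > 0 → take C=(2.1693,6.3769) (cross=35.494)
θ=342°: ex = (C−B)/|BC| = (0.0382,0.9993); ey = (-0.9993,0.0382)
θ=342°: P = B + 2.07·ex + -2.18·ey = (4.1595,1.3672)

θ=127°: 1.79 1.84
θ=342°: 4.16 1.37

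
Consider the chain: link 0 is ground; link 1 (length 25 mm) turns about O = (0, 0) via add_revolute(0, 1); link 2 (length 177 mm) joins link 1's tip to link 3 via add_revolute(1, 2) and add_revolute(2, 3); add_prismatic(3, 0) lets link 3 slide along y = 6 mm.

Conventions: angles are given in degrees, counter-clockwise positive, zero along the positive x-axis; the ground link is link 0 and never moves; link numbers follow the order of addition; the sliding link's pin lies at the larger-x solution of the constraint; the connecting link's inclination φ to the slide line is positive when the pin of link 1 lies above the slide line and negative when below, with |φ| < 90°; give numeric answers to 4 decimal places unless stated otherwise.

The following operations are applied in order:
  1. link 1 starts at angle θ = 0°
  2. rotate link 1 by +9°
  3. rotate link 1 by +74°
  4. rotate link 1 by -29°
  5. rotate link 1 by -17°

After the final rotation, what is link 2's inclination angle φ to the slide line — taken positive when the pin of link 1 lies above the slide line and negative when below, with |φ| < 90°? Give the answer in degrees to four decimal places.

geometry: r = 25 mm, L = 177 mm, e = 6 mm; θ starts at 0°
rotate link 1 by +9°: θ ← 0° +9° = 9°
rotate link 1 by +74°: θ ← 9° +74° = 83°
rotate link 1 by -29°: θ ← 83° -29° = 54°
rotate link 1 by -17°: θ ← 54° -17° = 37°
h = r sin θ − e = 15.045376 − 6 = 9.045376
sin φ = h / L = 9.045376 / 177 = 0.05110382
φ = arcsin(0.05110382) = 2.929309°

2.9293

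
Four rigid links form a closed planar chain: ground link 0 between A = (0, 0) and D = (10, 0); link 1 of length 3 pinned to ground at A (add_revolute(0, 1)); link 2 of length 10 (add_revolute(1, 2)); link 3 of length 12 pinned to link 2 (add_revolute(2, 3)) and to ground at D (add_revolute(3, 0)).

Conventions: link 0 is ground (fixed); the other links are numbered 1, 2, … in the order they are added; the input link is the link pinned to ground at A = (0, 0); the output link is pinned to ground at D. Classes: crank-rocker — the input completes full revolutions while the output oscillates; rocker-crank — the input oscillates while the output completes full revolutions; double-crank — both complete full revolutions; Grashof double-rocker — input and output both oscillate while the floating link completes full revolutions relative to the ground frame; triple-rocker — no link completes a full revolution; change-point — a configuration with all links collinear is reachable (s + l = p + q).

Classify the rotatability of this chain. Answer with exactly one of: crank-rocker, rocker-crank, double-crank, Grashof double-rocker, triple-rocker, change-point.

lengths: ground=10, input=3, coupler=10, output=12
sorted: s=3 (shortest), l=12 (longest), p+q=20
s + l = 15 vs p + q = 20
s + l < p + q (Grashof) with shortest = input link → crank-rocker

crank-rocker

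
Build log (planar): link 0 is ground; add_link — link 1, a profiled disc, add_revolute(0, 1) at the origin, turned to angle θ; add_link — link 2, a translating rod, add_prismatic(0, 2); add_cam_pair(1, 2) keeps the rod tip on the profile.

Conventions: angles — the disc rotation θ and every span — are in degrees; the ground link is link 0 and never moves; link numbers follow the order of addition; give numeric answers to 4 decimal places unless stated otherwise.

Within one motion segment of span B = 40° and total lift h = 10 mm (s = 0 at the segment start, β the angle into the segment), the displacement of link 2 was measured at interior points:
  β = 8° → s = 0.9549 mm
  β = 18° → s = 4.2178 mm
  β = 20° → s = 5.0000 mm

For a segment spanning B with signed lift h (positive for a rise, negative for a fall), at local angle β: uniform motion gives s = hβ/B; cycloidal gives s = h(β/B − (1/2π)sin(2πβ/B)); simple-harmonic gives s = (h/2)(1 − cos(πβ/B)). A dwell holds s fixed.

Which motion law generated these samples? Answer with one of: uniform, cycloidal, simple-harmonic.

candidates at β/B = r: uniform s = h·r (linear in β); cycloidal s = h·(r − sin(2πr)/(2π)); simple-harmonic s = (h/2)(1 − cos(πr))
β=8°: printed 0.9549 | uniform 2.0000, cycloidal 0.4863, simple-harmonic 0.9549
β=18°: printed 4.2178 | uniform 4.5000, cycloidal 4.0082, simple-harmonic 4.2178
β=20°: printed 5.0000 | uniform 5.0000, cycloidal 5.0000, simple-harmonic 5.0000
only one law matches every sample → simple-harmonic

simple-harmonic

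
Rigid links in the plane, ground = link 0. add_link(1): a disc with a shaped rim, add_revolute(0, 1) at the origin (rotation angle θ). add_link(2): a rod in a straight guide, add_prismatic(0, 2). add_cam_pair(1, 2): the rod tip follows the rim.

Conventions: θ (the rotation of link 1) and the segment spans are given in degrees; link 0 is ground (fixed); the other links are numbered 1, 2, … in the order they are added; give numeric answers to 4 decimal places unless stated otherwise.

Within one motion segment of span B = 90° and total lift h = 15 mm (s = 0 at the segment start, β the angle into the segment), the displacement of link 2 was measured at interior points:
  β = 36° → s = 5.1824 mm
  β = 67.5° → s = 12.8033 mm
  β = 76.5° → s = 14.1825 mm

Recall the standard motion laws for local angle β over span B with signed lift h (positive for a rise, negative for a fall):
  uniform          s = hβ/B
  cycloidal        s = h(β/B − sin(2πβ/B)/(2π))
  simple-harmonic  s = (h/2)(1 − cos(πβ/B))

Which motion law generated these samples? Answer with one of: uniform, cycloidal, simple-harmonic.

candidates at β/B = r: uniform s = h·r (linear in β); cycloidal s = h·(r − sin(2πr)/(2π)); simple-harmonic s = (h/2)(1 − cos(πr))
β=36°: printed 5.1824 | uniform 6.0000, cycloidal 4.5968, simple-harmonic 5.1824
β=67.5°: printed 12.8033 | uniform 11.2500, cycloidal 13.6373, simple-harmonic 12.8033
β=76.5°: printed 14.1825 | uniform 12.7500, cycloidal 14.6814, simple-harmonic 14.1825
only one law matches every sample → simple-harmonic

simple-harmonic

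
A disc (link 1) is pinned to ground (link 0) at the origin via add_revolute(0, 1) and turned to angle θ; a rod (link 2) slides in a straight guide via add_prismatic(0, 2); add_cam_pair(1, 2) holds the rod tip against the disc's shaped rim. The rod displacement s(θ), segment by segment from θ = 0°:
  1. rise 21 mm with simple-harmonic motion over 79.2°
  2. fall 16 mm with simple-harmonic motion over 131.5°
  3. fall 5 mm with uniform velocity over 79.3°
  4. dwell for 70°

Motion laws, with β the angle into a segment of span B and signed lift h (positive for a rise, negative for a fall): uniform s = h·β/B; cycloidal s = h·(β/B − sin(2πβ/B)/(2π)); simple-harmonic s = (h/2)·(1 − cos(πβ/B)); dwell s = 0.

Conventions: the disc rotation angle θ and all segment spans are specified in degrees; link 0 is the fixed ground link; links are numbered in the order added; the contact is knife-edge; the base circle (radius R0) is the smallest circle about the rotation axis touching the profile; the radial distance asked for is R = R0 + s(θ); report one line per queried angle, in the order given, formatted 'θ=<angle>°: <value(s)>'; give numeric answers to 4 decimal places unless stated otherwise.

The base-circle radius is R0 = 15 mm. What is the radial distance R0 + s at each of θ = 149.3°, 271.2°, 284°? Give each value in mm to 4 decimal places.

segment 1 (0° to 79.2°, simple-harmonic, h = 21) is passed completely: s = 0.0000 + (21) = 21.0000
θ = 149.3° falls in segment 2 (79.2° to 210.7°, simple-harmonic, h = -16): β = 149.3 − 79.2 = 70.1°, B = 131.5°; Δs = -16/2·(1 − cos(π·0.5331)) = -8.8299; s = 21.0000 − 8.8299 = 12.1701
segment 2 (79.2° to 210.7°, simple-harmonic, h = -16) is passed completely: s = 21.0000 + (-16) = 5.0000
θ = 271.2° falls in segment 3 (210.7° to 290°, uniform, h = -5): β = 271.2 − 210.7 = 60.5°, B = 79.3°; Δs = -5·60.5/79.3 = -3.8146; s = 5.0000 − 3.8146 = 1.1854
θ = 284° falls in segment 3 (210.7° to 290°, uniform, h = -5): β = 284 − 210.7 = 73.3°, B = 79.3°; Δs = -5·73.3/79.3 = -4.6217; s = 5.0000 − 4.6217 = 0.3783
θ=149.3°: R = R0 + s = 15 + 12.1701 = 27.1701
θ=271.2°: R = R0 + s = 15 + 1.1854 = 16.1854
θ=284°: R = R0 + s = 15 + 0.3783 = 15.3783

θ=149.3°: 27.1701
θ=271.2°: 16.1854
θ=284°: 15.3783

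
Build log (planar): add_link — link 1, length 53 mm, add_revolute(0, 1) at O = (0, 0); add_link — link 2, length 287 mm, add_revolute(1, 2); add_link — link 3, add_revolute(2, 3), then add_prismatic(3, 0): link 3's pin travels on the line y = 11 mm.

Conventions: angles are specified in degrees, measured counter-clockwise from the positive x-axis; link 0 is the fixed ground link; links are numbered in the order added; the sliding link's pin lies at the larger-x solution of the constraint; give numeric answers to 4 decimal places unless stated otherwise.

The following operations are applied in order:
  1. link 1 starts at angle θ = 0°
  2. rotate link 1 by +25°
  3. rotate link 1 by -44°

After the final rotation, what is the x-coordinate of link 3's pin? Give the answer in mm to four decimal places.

geometry: r = 53 mm, L = 287 mm, e = 11 mm; θ starts at 0°
rotate link 1 by +25°: θ ← 0° +25° = 25°
rotate link 1 by -44°: θ ← 25° -44° = -19°
crank pin P = (r cos θ, r sin θ) = (50.112485, -17.255112)
h = r sin θ − e = -17.255112 − 11 = -28.255112
x = r cos θ + √(L² − h²) = 50.112485 + 285.605757 = 335.718242

335.7182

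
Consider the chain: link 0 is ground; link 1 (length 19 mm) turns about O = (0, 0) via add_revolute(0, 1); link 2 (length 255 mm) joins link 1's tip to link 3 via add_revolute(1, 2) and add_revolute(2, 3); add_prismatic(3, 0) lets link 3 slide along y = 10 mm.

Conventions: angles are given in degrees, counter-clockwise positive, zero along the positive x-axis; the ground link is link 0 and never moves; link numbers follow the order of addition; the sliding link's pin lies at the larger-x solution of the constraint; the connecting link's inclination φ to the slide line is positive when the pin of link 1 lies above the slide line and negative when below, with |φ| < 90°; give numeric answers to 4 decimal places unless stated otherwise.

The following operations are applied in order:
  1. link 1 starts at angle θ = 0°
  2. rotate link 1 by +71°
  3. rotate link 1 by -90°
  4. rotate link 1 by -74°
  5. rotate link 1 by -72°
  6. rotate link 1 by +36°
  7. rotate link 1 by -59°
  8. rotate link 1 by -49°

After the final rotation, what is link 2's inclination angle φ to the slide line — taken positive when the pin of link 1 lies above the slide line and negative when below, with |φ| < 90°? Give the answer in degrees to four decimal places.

geometry: r = 19 mm, L = 255 mm, e = 10 mm; θ starts at 0°
rotate link 1 by +71°: θ ← 0° +71° = 71°
rotate link 1 by -90°: θ ← 71° -90° = -19°
rotate link 1 by -74°: θ ← -19° -74° = -93°
rotate link 1 by -72°: θ ← -93° -72° = -165°
rotate link 1 by +36°: θ ← -165° +36° = -129°
rotate link 1 by -59°: θ ← -129° -59° = -188°
rotate link 1 by -49°: θ ← -188° -49° = -237°
h = r sin θ − e = 15.934741 − 10 = 5.934741
sin φ = h / L = 5.934741 / 255 = 0.02327349
φ = arcsin(0.02327349) = 1.333593°

1.3336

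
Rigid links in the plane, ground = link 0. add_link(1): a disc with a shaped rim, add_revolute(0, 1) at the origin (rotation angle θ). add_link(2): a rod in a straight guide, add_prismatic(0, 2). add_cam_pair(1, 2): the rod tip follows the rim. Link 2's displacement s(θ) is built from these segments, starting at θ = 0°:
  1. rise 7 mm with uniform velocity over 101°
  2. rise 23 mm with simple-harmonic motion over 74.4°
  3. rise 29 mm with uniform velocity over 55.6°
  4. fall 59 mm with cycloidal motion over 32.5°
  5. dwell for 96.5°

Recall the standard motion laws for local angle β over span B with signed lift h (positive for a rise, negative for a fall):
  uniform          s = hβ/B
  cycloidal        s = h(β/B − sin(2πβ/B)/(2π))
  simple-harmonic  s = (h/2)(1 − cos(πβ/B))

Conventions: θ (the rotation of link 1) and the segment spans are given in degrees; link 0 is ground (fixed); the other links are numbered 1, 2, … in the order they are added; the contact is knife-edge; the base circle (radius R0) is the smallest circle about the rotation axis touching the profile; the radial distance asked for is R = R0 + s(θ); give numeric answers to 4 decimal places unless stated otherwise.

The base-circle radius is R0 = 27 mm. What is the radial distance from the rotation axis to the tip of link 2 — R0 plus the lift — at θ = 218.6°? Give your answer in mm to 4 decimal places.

segment 1 (0° to 101°, uniform, h = 7) is passed completely: s = 0.0000 + (7) = 7.0000
segment 2 (101° to 175.4°, simple-harmonic, h = 23) is passed completely: s = 7.0000 + (23) = 30.0000
θ = 218.6° falls in segment 3 (175.4° to 231°, uniform, h = 29): β = 218.6 − 175.4 = 43.2°, B = 55.6°; Δs = 29·43.2/55.6 = 22.5324; s = 30.0000 + 22.5324 = 52.5324
R = R0 + s = 27 + 52.5324 = 79.5324

79.5324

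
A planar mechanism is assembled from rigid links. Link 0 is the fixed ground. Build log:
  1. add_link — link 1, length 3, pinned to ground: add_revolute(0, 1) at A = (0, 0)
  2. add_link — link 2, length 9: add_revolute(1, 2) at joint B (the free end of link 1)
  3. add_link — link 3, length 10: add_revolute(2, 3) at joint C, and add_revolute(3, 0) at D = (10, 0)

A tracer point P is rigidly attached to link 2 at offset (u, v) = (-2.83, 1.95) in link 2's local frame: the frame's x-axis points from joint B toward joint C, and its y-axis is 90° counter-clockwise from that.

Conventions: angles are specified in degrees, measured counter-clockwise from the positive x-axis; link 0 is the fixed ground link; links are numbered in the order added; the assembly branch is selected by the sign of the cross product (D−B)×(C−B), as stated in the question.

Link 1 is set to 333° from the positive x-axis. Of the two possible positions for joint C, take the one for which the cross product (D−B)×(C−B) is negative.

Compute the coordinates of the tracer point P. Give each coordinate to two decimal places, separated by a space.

A=(0,0), D=(10.00,0)
B = A + 3.00·(cos333°, sin333°) = (2.6730, -1.3620)
|BD| = 7.4525
circle(B,9.00) ∩ circle(D,10.00): a=2.4515, h=8.6597
  candidates: C₊=(3.5006,7.5999) cross=64.536; C₋=(6.6658,-9.4278) cross=-64.536
  branch - wants cross < 0 → take C=(6.6658,-9.4278) (cross=-64.536)
ex = (C−B)/|BC| = (0.4436,-0.8962); ey = (0.8962,0.4436)
P = B + -2.83·ex + 1.95·ey = (3.1651,2.0394)

3.17 2.04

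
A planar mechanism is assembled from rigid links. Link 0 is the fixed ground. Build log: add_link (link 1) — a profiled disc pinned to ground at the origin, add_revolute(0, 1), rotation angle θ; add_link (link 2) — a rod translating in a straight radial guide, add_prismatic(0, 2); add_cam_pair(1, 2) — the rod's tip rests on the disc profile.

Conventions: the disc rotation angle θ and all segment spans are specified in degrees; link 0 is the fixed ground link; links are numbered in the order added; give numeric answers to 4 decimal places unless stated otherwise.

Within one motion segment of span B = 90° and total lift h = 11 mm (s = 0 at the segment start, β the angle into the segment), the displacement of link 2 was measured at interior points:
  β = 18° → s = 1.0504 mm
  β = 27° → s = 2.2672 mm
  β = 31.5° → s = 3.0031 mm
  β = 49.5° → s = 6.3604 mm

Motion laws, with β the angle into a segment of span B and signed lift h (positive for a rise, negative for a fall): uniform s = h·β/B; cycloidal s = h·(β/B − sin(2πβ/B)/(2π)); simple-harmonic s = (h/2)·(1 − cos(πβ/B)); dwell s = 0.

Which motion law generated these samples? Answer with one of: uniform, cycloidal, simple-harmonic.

candidates at β/B = r: uniform s = h·r (linear in β); cycloidal s = h·(r − sin(2πr)/(2π)); simple-harmonic s = (h/2)(1 − cos(πr))
β=18°: printed 1.0504 | uniform 2.2000, cycloidal 0.5350, simple-harmonic 1.0504
β=27°: printed 2.2672 | uniform 3.3000, cycloidal 1.6350, simple-harmonic 2.2672
β=31.5°: printed 3.0031 | uniform 3.8500, cycloidal 2.4337, simple-harmonic 3.0031
β=49.5°: printed 6.3604 | uniform 6.0500, cycloidal 6.5910, simple-harmonic 6.3604
only one law matches every sample → simple-harmonic

simple-harmonic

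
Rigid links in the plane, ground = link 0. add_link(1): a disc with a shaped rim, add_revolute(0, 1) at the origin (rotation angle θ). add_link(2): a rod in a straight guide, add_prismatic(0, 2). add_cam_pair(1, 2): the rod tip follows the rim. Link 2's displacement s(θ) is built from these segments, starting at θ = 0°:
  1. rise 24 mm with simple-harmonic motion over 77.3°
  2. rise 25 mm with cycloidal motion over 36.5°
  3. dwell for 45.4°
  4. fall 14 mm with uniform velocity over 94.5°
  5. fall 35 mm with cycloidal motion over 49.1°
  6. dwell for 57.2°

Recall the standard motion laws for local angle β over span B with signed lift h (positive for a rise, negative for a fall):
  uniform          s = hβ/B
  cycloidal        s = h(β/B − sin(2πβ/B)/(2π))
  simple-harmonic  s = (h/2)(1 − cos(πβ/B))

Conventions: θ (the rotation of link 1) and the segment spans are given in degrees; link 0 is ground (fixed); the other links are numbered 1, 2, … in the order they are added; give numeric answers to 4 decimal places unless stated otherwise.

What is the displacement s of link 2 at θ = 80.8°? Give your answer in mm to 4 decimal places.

segment 1 (0° to 77.3°, simple-harmonic, h = 24) is passed completely: s = 0.0000 + (24) = 24.0000
θ = 80.8° falls in segment 2 (77.3° to 113.8°, cycloidal, h = 25): β = 80.8 − 77.3 = 3.5°, B = 36.5°; Δs = 25·(0.0959 − sin(2π·0.0959)/(2π)) = 0.1424; s = 24.0000 + 0.1424 = 24.1424

24.1424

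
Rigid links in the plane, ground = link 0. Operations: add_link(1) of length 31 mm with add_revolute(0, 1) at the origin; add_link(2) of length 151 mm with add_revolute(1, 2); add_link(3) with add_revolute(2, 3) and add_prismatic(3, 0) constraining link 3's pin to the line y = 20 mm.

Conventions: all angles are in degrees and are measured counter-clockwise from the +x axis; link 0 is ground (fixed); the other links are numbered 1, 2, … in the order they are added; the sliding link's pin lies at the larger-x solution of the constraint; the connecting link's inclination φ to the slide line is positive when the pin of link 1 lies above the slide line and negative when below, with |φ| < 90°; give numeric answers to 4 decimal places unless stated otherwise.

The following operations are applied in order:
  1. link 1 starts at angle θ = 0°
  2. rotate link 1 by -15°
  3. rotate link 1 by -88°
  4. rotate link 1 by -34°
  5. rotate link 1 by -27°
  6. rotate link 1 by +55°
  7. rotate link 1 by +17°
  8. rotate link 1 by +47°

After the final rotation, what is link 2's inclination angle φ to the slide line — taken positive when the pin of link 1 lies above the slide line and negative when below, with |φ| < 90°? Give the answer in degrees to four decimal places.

geometry: r = 31 mm, L = 151 mm, e = 20 mm; θ starts at 0°
rotate link 1 by -15°: θ ← 0° -15° = -15°
rotate link 1 by -88°: θ ← -15° -88° = -103°
rotate link 1 by -34°: θ ← -103° -34° = -137°
rotate link 1 by -27°: θ ← -137° -27° = -164°
rotate link 1 by +55°: θ ← -164° +55° = -109°
rotate link 1 by +17°: θ ← -109° +17° = -92°
rotate link 1 by +47°: θ ← -92° +47° = -45°
h = r sin θ − e = -21.920310 − 20 = -41.920310
sin φ = h / L = -41.920310 / 151 = -0.27761795
φ = arcsin(-0.27761795) = -16.118088°

-16.1181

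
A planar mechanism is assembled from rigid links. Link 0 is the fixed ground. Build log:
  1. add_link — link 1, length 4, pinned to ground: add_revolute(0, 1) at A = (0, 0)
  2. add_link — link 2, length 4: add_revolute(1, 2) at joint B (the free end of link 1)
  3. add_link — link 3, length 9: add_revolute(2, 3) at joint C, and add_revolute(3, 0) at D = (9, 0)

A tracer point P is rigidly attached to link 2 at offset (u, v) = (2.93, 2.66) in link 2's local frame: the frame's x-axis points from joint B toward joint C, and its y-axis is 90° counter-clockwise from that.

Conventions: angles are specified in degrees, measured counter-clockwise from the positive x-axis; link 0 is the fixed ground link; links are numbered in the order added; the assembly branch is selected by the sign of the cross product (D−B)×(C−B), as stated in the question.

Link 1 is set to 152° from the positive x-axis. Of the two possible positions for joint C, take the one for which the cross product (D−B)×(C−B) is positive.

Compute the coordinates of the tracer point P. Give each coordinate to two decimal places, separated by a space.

A=(0,0), D=(9.00,0)
B = A + 4.00·(cos152°, sin152°) = (-3.5318, 1.8779)
|BD| = 12.6717
circle(B,4.00) ∩ circle(D,9.00): a=3.7711, h=1.3338
  candidates: C₊=(0.3953,2.6381) cross=16.901; C₋=(0.0000,-0.0000) cross=-16.901
  branch + wants cross > 0 → take C=(0.3953,2.6381) (cross=16.901)
ex = (C−B)/|BC| = (0.9818,0.1900); ey = (-0.1900,0.9818)
P = B + 2.93·ex + 2.66·ey = (-1.1607,5.0462)

-1.16 5.05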